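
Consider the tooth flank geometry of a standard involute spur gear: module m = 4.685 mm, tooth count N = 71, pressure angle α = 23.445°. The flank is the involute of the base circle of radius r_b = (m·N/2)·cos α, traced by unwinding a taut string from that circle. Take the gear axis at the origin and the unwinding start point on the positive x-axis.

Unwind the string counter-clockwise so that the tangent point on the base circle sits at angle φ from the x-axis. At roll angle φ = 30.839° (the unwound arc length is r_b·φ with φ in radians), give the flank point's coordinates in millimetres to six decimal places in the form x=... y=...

pitch radius r_p = m·N/2 = 4.685·71/2 = 166.317500
base radius r_b = r_p·cos α = 166.317500·cos 23.445° = 152.586730
roll angle φ = 30.839° = 0.53824209 rad
x = r_b·(cos φ + φ·sin φ) = 152.586730·(0.85861116 + 0.53824209·0.51262742) = 173.114042
y = r_b·(sin φ − φ·cos φ) = 152.586730·(0.51262742 − 0.53824209·0.85861116) = 7.703609

x=173.114042 y=7.703609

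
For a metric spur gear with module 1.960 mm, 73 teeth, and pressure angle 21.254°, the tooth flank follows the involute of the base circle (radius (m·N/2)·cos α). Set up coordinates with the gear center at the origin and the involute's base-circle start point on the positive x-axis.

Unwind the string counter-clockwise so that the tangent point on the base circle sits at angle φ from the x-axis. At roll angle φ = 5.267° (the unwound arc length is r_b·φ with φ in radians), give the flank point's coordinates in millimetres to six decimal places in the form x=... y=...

pitch radius r_p = m·N/2 = 1.960·73/2 = 71.540000
base radius r_b = r_p·cos α = 71.540000·cos 21.254° = 66.674033
roll angle φ = 5.267° = 0.09192649 rad
x = r_b·(cos φ + φ·sin φ) = 66.674033·(0.99577773 + 0.09192649·0.09179708) = 66.955152
y = r_b·(sin φ − φ·cos φ) = 66.674033·(0.09179708 − 0.09192649·0.99577773) = 0.017250

x=66.955152 y=0.017250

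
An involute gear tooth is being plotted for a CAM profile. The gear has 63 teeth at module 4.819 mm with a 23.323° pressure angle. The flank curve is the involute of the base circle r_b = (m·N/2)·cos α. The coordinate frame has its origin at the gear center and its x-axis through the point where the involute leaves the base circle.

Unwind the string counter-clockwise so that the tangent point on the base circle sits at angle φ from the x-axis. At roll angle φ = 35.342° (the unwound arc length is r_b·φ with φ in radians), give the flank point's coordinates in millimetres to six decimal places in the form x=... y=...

x=163.443747 y=10.495794

pitch radius r_p = m·N/2 = 4.819·63/2 = 151.798500
base radius r_b = r_p·cos α = 151.798500·cos 23.323° = 139.394669
roll angle φ = 35.342° = 0.61683426 rad
x = r_b·(cos φ + φ·sin φ) = 139.394669·(0.81571378 + 0.61683426·0.57845573) = 163.443747
y = r_b·(sin φ − φ·cos φ) = 139.394669·(0.57845573 − 0.61683426·0.81571378) = 10.495794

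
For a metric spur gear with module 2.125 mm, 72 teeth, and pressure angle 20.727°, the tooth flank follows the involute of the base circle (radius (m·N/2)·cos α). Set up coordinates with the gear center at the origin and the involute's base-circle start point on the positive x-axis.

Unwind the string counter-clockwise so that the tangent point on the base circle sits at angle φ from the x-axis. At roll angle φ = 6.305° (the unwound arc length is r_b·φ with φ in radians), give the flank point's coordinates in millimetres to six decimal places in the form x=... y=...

pitch radius r_p = m·N/2 = 2.125·72/2 = 76.500000
base radius r_b = r_p·cos α = 76.500000·cos 20.727° = 71.548718
roll angle φ = 6.305° = 0.11004301 rad
x = r_b·(cos φ + φ·sin φ) = 71.548718·(0.99395138 + 0.11004301·0.10982105) = 71.980615
y = r_b·(sin φ − φ·cos φ) = 71.548718·(0.10982105 − 0.11004301·0.99395138) = 0.031743

x=71.980615 y=0.031743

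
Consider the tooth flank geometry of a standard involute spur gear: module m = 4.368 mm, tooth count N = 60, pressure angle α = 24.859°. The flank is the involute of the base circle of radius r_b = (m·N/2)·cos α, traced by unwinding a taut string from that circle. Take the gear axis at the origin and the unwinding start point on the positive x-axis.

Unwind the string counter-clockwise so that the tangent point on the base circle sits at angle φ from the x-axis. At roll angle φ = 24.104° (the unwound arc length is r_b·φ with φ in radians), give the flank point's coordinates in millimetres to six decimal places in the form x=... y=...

pitch radius r_p = m·N/2 = 4.368·60/2 = 131.040000
base radius r_b = r_p·cos α = 131.040000·cos 24.859° = 118.898498
roll angle φ = 24.104° = 0.42069416 rad
x = r_b·(cos φ + φ·sin φ) = 118.898498·(0.91280567 + 0.42069416·0.40839419) = 128.959061
y = r_b·(sin φ − φ·cos φ) = 118.898498·(0.40839419 − 0.42069416·0.91280567) = 2.899003

x=128.959061 y=2.899003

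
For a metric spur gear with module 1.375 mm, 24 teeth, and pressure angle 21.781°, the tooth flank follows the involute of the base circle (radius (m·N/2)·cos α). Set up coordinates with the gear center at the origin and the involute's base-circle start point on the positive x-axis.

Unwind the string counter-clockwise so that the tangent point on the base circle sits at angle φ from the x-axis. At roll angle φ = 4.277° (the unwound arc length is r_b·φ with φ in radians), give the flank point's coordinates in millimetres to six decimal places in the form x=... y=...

pitch radius r_p = m·N/2 = 1.375·24/2 = 16.500000
base radius r_b = r_p·cos α = 16.500000·cos 21.781° = 15.322047
roll angle φ = 4.277° = 0.07464773 rad
x = r_b·(cos φ + φ·sin φ) = 15.322047·(0.99721515 + 0.07464773·0.07457843) = 15.364677
y = r_b·(sin φ − φ·cos φ) = 15.322047·(0.07457843 − 0.07464773·0.99721515) = 0.002123

x=15.364677 y=0.002123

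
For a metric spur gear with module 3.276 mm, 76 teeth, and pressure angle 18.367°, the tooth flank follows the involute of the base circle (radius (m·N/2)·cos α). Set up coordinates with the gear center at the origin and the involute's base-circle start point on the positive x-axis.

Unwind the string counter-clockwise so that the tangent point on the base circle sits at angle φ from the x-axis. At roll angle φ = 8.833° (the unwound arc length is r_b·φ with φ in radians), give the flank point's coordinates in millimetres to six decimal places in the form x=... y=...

pitch radius r_p = m·N/2 = 3.276·76/2 = 124.488000
base radius r_b = r_p·cos α = 124.488000·cos 18.367° = 118.146289
roll angle φ = 8.833° = 0.15416493 rad
x = r_b·(cos φ + φ·sin φ) = 118.146289·(0.98814010 + 0.15416493·0.15355499) = 119.541940
y = r_b·(sin φ − φ·cos φ) = 118.146289·(0.15355499 − 0.15416493·0.98814010) = 0.143954

x=119.541940 y=0.143954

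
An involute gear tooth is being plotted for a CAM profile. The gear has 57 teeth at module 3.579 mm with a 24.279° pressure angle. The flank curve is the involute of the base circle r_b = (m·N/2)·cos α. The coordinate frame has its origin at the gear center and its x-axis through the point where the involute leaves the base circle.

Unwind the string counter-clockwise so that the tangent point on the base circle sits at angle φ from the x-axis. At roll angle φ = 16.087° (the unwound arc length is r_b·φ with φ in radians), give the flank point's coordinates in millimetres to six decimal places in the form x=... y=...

pitch radius r_p = m·N/2 = 3.579·57/2 = 102.001500
base radius r_b = r_p·cos α = 102.001500·cos 24.279° = 92.979880
roll angle φ = 16.087° = 0.28077112 rad
x = r_b·(cos φ + φ·sin φ) = 92.979880·(0.96084205 + 0.28077112·0.27709665) = 96.572881
y = r_b·(sin φ − φ·cos φ) = 92.979880·(0.27709665 − 0.28077112·0.96084205) = 0.680609

x=96.572881 y=0.680609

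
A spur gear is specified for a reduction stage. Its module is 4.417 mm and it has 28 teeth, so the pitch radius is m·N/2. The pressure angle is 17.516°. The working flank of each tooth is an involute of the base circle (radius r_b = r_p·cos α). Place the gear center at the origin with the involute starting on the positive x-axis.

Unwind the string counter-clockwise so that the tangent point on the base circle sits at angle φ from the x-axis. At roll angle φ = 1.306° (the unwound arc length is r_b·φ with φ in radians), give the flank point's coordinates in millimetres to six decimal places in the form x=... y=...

x=58.986071 y=0.000233

pitch radius r_p = m·N/2 = 4.417·28/2 = 61.838000
base radius r_b = r_p·cos α = 61.838000·cos 17.516° = 58.970754
roll angle φ = 1.306° = 0.02279400 rad
x = r_b·(cos φ + φ·sin φ) = 58.970754·(0.99974023 + 0.02279400·0.02279203) = 58.986071
y = r_b·(sin φ − φ·cos φ) = 58.970754·(0.02279203 − 0.02279400·0.99974023) = 0.000233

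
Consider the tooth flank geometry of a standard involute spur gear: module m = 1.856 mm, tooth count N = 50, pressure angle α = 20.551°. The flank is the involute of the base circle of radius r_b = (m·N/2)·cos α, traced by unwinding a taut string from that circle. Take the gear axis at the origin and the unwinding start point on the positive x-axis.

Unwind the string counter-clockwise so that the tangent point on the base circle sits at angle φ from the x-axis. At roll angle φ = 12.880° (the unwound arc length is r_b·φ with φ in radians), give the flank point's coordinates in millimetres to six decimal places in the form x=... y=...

x=44.531063 y=0.163690

pitch radius r_p = m·N/2 = 1.856·50/2 = 46.400000
base radius r_b = r_p·cos α = 46.400000·cos 20.551° = 43.447108
roll angle φ = 12.880° = 0.22479841 rad
x = r_b·(cos φ + φ·sin φ) = 43.447108·(0.97483906 + 0.22479841·0.22290985) = 44.531063
y = r_b·(sin φ − φ·cos φ) = 43.447108·(0.22290985 − 0.22479841·0.97483906) = 0.163690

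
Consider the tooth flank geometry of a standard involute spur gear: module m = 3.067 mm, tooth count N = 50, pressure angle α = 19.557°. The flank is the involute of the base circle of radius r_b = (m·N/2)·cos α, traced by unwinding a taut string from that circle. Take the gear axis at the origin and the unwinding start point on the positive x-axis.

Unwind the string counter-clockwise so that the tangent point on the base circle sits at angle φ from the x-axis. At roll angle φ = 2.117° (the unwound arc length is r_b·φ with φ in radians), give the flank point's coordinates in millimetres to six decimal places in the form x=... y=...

x=72.300840 y=0.001215

pitch radius r_p = m·N/2 = 3.067·50/2 = 76.675000
base radius r_b = r_p·cos α = 76.675000·cos 19.557° = 72.251538
roll angle φ = 2.117° = 0.03694862 rad
x = r_b·(cos φ + φ·sin φ) = 72.251538·(0.99931748 + 0.03694862·0.03694021) = 72.300840
y = r_b·(sin φ − φ·cos φ) = 72.251538·(0.03694021 − 0.03694862·0.99931748) = 0.001215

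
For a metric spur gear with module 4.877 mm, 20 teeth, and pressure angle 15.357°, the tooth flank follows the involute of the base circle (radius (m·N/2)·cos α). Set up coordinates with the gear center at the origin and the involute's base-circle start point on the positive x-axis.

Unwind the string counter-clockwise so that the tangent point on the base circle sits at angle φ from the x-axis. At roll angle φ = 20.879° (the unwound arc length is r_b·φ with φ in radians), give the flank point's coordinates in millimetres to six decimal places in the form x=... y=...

pitch radius r_p = m·N/2 = 4.877·20/2 = 48.770000
base radius r_b = r_p·cos α = 48.770000·cos 15.357° = 47.028639
roll angle φ = 20.879° = 0.36440729 rad
x = r_b·(cos φ + φ·sin φ) = 47.028639·(0.93433516 + 0.36440729·0.35639557) = 50.048269
y = r_b·(sin φ − φ·cos φ) = 47.028639·(0.35639557 − 0.36440729·0.93433516) = 0.748556

x=50.048269 y=0.748556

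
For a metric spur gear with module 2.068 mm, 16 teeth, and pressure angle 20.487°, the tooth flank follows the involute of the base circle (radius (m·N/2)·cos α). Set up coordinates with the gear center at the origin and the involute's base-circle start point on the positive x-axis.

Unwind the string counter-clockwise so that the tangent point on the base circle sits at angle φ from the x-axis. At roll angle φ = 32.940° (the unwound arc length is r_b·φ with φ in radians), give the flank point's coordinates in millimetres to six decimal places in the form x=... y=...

x=17.851003 y=0.949563

pitch radius r_p = m·N/2 = 2.068·16/2 = 16.544000
base radius r_b = r_p·cos α = 16.544000·cos 20.487° = 15.497619
roll angle φ = 32.940° = 0.57491146 rad
x = r_b·(cos φ + φ·sin φ) = 15.497619·(0.83924045 + 0.57491146·0.54376048) = 17.851003
y = r_b·(sin φ − φ·cos φ) = 15.497619·(0.54376048 − 0.57491146·0.83924045) = 0.949563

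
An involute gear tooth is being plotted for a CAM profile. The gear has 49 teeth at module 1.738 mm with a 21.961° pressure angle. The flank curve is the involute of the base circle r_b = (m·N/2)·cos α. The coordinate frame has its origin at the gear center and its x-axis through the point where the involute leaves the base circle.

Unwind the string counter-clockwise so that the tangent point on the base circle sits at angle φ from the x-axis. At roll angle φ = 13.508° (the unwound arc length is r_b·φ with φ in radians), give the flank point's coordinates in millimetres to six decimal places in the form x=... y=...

pitch radius r_p = m·N/2 = 1.738·49/2 = 42.581000
base radius r_b = r_p·cos α = 42.581000·cos 21.961° = 39.491264
roll angle φ = 13.508° = 0.23575908 rad
x = r_b·(cos φ + φ·sin φ) = 39.491264·(0.97233732 + 0.23575908·0.23358113) = 40.573569
y = r_b·(sin φ − φ·cos φ) = 39.491264·(0.23358113 − 0.23575908·0.97233732) = 0.171542

x=40.573569 y=0.171542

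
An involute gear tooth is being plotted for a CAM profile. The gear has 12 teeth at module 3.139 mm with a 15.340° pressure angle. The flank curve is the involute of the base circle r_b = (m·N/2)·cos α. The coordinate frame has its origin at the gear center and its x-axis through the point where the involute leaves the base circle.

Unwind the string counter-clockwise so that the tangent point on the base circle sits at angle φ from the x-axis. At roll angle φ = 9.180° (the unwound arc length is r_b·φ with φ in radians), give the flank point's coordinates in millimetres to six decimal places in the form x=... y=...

x=18.394636 y=0.024838

pitch radius r_p = m·N/2 = 3.139·12/2 = 18.834000
base radius r_b = r_p·cos α = 18.834000·cos 15.340° = 18.163000
roll angle φ = 9.180° = 0.16022123 rad
x = r_b·(cos φ + φ·sin φ) = 18.163000·(0.98719201 + 0.16022123·0.15953660) = 18.394636
y = r_b·(sin φ − φ·cos φ) = 18.163000·(0.15953660 − 0.16022123·0.98719201) = 0.024838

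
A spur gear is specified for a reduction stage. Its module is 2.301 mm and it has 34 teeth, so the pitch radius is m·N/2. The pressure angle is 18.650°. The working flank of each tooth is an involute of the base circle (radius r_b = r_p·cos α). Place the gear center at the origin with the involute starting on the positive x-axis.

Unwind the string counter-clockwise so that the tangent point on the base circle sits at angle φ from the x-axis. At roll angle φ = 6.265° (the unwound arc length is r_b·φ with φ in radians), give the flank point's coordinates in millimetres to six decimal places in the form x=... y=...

pitch radius r_p = m·N/2 = 2.301·34/2 = 39.117000
base radius r_b = r_p·cos α = 39.117000·cos 18.650° = 37.062955
roll angle φ = 6.265° = 0.10934488 rad
x = r_b·(cos φ + φ·sin φ) = 37.062955·(0.99402780 + 0.10934488·0.10912711) = 37.283861
y = r_b·(sin φ − φ·cos φ) = 37.062955·(0.10912711 − 0.10934488·0.99402780) = 0.016132

x=37.283861 y=0.016132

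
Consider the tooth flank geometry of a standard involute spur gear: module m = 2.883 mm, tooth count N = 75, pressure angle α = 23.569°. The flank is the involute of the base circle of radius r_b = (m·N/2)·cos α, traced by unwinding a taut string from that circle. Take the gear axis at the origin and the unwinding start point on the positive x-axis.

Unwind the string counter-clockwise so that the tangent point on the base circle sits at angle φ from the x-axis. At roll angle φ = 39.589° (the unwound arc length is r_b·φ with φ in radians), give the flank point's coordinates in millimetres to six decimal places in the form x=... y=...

x=119.999148 y=10.384908

pitch radius r_p = m·N/2 = 2.883·75/2 = 108.112500
base radius r_b = r_p·cos α = 108.112500·cos 23.569° = 99.093669
roll angle φ = 39.589° = 0.69095840 rad
x = r_b·(cos φ + φ·sin φ) = 99.093669·(0.77063561 + 0.69095840·0.63727605) = 119.999148
y = r_b·(sin φ − φ·cos φ) = 99.093669·(0.63727605 − 0.69095840·0.77063561) = 10.384908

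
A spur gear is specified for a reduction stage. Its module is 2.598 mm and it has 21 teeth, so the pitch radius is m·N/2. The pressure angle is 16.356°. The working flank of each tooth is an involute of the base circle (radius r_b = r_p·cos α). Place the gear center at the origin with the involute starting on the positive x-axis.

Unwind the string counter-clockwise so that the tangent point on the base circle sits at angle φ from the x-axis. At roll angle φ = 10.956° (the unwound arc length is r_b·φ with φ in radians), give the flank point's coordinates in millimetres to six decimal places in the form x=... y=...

x=26.649205 y=0.060781

pitch radius r_p = m·N/2 = 2.598·21/2 = 27.279000
base radius r_b = r_p·cos α = 27.279000·cos 16.356° = 26.175033
roll angle φ = 10.956° = 0.19121827 rad
x = r_b·(cos φ + φ·sin φ) = 26.175033·(0.98177342 + 0.19121827·0.19005510) = 26.649205
y = r_b·(sin φ − φ·cos φ) = 26.175033·(0.19005510 − 0.19121827·0.98177342) = 0.060781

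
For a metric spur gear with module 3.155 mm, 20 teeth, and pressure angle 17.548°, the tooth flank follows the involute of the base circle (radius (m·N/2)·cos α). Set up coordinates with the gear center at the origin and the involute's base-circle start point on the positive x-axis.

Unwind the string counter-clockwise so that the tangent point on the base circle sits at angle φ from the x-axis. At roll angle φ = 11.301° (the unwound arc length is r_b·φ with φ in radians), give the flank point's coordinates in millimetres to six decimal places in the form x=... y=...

x=30.661276 y=0.076643

pitch radius r_p = m·N/2 = 3.155·20/2 = 31.550000
base radius r_b = r_p·cos α = 31.550000·cos 17.548° = 30.081811
roll angle φ = 11.301° = 0.19723966 rad
x = r_b·(cos φ + φ·sin φ) = 30.081811·(0.98061124 + 0.19723966·0.19596326) = 30.661276
y = r_b·(sin φ − φ·cos φ) = 30.081811·(0.19596326 − 0.19723966·0.98061124) = 0.076643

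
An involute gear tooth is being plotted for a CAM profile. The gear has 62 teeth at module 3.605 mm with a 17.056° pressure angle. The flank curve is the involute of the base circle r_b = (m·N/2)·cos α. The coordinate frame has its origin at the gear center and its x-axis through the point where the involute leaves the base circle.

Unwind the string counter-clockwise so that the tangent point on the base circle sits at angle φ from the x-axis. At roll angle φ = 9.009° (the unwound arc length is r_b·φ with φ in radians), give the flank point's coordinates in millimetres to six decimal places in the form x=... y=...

pitch radius r_p = m·N/2 = 3.605·62/2 = 111.755000
base radius r_b = r_p·cos α = 111.755000·cos 17.056° = 106.839852
roll angle φ = 9.009° = 0.15723671 rad
x = r_b·(cos φ + φ·sin φ) = 106.839852·(0.98766376 + 0.15723671·0.15658961) = 108.152421
y = r_b·(sin φ − φ·cos φ) = 106.839852·(0.15658961 − 0.15723671·0.98766376) = 0.138102

x=108.152421 y=0.138102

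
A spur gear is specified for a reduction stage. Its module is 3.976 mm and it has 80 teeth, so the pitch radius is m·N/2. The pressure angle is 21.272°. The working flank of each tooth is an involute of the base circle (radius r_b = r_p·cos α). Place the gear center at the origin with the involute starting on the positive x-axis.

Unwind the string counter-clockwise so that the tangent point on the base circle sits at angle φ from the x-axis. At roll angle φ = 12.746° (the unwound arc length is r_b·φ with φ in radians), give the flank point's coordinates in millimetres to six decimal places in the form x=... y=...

pitch radius r_p = m·N/2 = 3.976·80/2 = 159.040000
base radius r_b = r_p·cos α = 159.040000·cos 21.272° = 148.204388
roll angle φ = 12.746° = 0.22245967 rad
x = r_b·(cos φ + φ·sin φ) = 148.204388·(0.97535773 + 0.22245967·0.22062934) = 151.826333
y = r_b·(sin φ − φ·cos φ) = 148.204388·(0.22062934 − 0.22245967·0.97535773) = 0.541181

x=151.826333 y=0.541181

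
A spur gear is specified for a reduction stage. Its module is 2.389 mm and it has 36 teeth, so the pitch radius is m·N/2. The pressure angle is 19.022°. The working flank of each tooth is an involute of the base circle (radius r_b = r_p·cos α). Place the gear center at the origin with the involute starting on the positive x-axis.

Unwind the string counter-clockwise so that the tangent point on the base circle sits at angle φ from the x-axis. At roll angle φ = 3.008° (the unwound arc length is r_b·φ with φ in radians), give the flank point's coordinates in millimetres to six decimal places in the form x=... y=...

pitch radius r_p = m·N/2 = 2.389·36/2 = 43.002000
base radius r_b = r_p·cos α = 43.002000·cos 19.022° = 40.653811
roll angle φ = 3.008° = 0.05249950 rad
x = r_b·(cos φ + φ·sin φ) = 40.653811·(0.99862222 + 0.05249950·0.05247539) = 40.709798
y = r_b·(sin φ − φ·cos φ) = 40.653811·(0.05247539 − 0.05249950·0.99862222) = 0.001960

x=40.709798 y=0.001960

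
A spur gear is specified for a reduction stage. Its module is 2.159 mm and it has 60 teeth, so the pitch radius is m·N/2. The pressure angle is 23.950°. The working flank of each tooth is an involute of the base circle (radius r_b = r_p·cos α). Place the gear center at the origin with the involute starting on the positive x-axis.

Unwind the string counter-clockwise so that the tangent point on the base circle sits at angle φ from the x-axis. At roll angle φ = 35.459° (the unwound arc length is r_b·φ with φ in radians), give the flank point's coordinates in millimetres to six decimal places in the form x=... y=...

x=69.466513 y=4.500254

pitch radius r_p = m·N/2 = 2.159·60/2 = 64.770000
base radius r_b = r_p·cos α = 64.770000·cos 23.950° = 59.193307
roll angle φ = 35.459° = 0.61887630 rad
x = r_b·(cos φ + φ·sin φ) = 59.193307·(0.81453085 + 0.61887630·0.58012024) = 69.466513
y = r_b·(sin φ − φ·cos φ) = 59.193307·(0.58012024 − 0.61887630·0.81453085) = 4.500254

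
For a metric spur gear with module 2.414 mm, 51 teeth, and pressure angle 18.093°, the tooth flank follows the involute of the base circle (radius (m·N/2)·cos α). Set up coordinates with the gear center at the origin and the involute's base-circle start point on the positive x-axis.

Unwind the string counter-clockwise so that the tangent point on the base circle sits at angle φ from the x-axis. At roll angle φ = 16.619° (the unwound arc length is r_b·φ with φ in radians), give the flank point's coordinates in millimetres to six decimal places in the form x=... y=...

x=60.923139 y=0.471978

pitch radius r_p = m·N/2 = 2.414·51/2 = 61.557000
base radius r_b = r_p·cos α = 61.557000·cos 18.093° = 58.513233
roll angle φ = 16.619° = 0.29005627 rad
x = r_b·(cos φ + φ·sin φ) = 58.513233·(0.95822778 + 0.29005627·0.28600614) = 60.923139
y = r_b·(sin φ − φ·cos φ) = 58.513233·(0.28600614 − 0.29005627·0.95822778) = 0.471978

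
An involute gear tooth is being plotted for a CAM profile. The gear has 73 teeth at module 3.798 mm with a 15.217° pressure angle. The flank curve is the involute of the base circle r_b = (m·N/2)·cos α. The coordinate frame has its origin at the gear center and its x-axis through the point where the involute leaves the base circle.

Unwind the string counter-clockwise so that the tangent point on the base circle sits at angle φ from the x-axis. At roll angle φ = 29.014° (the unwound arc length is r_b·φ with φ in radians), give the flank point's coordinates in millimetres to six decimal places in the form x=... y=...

x=149.833532 y=5.642914

pitch radius r_p = m·N/2 = 3.798·73/2 = 138.627000
base radius r_b = r_p·cos α = 138.627000·cos 15.217° = 133.766551
roll angle φ = 29.014° = 0.50638983 rad
x = r_b·(cos φ + φ·sin φ) = 133.766551·(0.87450122 + 0.50638983·0.48502332) = 149.833532
y = r_b·(sin φ − φ·cos φ) = 133.766551·(0.48502332 − 0.50638983·0.87450122) = 5.642914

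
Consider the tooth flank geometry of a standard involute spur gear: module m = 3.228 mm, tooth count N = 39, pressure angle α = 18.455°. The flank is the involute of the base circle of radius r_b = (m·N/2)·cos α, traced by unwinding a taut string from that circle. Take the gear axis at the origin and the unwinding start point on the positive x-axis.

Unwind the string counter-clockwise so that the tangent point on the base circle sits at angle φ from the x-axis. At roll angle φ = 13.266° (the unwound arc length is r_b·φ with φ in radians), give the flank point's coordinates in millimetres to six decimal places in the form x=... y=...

x=61.287918 y=0.245719

pitch radius r_p = m·N/2 = 3.228·39/2 = 62.946000
base radius r_b = r_p·cos α = 62.946000·cos 18.455° = 59.708849
roll angle φ = 13.266° = 0.23153538 rad
x = r_b·(cos φ + φ·sin φ) = 59.708849·(0.97331522 + 0.23153538·0.22947220) = 61.287918
y = r_b·(sin φ − φ·cos φ) = 59.708849·(0.22947220 − 0.23153538·0.97331522) = 0.245719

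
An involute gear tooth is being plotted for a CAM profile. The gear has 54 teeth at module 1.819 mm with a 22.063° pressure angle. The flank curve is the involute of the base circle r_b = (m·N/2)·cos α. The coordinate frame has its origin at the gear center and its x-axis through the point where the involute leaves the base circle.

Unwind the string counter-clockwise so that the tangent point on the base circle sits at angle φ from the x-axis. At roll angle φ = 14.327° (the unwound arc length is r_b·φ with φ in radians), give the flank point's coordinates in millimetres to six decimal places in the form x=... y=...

pitch radius r_p = m·N/2 = 1.819·54/2 = 49.113000
base radius r_b = r_p·cos α = 49.113000·cos 22.063° = 45.516523
roll angle φ = 14.327° = 0.25005332 rad
x = r_b·(cos φ + φ·sin φ) = 45.516523·(0.96889923 + 0.25005332·0.24745562) = 46.917355
y = r_b·(sin φ − φ·cos φ) = 45.516523·(0.24745562 − 0.25005332·0.96889923) = 0.235737

x=46.917355 y=0.235737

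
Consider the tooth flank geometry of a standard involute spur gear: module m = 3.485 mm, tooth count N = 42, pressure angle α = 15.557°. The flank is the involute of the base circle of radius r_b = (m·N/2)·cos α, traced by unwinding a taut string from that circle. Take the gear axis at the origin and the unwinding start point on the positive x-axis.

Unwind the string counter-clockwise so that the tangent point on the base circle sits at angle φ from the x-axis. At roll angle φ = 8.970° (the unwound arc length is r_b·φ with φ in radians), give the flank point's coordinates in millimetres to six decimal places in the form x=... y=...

x=71.362533 y=0.089957

pitch radius r_p = m·N/2 = 3.485·42/2 = 73.185000
base radius r_b = r_p·cos α = 73.185000·cos 15.557° = 70.503803
roll angle φ = 8.970° = 0.15655603 rad
x = r_b·(cos φ + φ·sin φ) = 70.503803·(0.98777011 + 0.15655603·0.15591729) = 71.362533
y = r_b·(sin φ − φ·cos φ) = 70.503803·(0.15591729 − 0.15655603·0.98777011) = 0.089957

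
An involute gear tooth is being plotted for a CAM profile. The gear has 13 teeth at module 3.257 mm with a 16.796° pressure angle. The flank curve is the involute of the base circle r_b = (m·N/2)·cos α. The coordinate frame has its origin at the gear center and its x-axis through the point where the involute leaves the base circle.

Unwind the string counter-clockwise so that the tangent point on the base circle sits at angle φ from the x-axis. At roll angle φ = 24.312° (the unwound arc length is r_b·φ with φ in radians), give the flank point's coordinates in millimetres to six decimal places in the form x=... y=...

pitch radius r_p = m·N/2 = 3.257·13/2 = 21.170500
base radius r_b = r_p·cos α = 21.170500·cos 16.796° = 20.267360
roll angle φ = 24.312° = 0.42432445 rad
x = r_b·(cos φ + φ·sin φ) = 20.267360·(0.91131707 + 0.42432445·0.41170523) = 22.010629
y = r_b·(sin φ − φ·cos φ) = 20.267360·(0.41170523 − 0.42432445·0.91131707) = 0.506909

x=22.010629 y=0.506909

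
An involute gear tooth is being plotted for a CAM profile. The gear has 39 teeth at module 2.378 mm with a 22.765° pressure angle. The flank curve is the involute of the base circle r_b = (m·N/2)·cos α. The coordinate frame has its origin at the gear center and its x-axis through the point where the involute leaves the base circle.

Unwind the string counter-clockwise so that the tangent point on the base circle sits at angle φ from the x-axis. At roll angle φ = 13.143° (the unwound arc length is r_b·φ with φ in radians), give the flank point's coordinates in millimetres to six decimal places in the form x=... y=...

x=43.868892 y=0.171132

pitch radius r_p = m·N/2 = 2.378·39/2 = 46.371000
base radius r_b = r_p·cos α = 46.371000·cos 22.765° = 42.758685
roll angle φ = 13.143° = 0.22938862 rad
x = r_b·(cos φ + φ·sin φ) = 42.758685·(0.97380559 + 0.22938862·0.22738220) = 43.868892
y = r_b·(sin φ − φ·cos φ) = 42.758685·(0.22738220 − 0.22938862·0.97380559) = 0.171132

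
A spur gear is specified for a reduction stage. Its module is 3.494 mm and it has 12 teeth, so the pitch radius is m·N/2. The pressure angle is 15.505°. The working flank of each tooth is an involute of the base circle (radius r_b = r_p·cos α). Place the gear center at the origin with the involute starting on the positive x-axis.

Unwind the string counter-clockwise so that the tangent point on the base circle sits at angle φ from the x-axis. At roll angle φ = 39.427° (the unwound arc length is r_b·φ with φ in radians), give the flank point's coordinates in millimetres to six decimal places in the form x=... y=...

x=24.432427 y=2.091993

pitch radius r_p = m·N/2 = 3.494·12/2 = 20.964000
base radius r_b = r_p·cos α = 20.964000·cos 15.505° = 20.201060
roll angle φ = 39.427° = 0.68813096 rad
x = r_b·(cos φ + φ·sin φ) = 20.201060·(0.77243438 + 0.68813096·0.63509458) = 24.432427
y = r_b·(sin φ − φ·cos φ) = 20.201060·(0.63509458 − 0.68813096·0.77243438) = 2.091993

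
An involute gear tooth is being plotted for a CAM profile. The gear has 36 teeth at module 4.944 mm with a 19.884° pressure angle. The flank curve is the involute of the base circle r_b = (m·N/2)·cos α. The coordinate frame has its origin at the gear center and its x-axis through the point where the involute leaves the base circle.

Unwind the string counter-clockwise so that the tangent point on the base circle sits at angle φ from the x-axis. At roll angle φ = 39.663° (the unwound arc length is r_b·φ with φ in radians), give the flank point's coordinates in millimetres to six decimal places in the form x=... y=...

pitch radius r_p = m·N/2 = 4.944·36/2 = 88.992000
base radius r_b = r_p·cos α = 88.992000·cos 19.884° = 83.686577
roll angle φ = 39.663° = 0.69224994 rad
x = r_b·(cos φ + φ·sin φ) = 83.686577·(0.76981189 + 0.69224994·0.63827083) = 101.399245
y = r_b·(sin φ − φ·cos φ) = 83.686577·(0.63827083 − 0.69224994·0.76981189) = 8.817937

x=101.399245 y=8.817937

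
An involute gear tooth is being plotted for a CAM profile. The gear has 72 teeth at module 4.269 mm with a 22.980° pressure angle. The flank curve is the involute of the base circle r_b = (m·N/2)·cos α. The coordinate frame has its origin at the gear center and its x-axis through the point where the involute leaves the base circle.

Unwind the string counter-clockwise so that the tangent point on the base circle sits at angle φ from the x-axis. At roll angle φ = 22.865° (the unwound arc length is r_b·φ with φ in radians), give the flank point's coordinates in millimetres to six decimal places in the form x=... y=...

pitch radius r_p = m·N/2 = 4.269·72/2 = 153.684000
base radius r_b = r_p·cos α = 153.684000·cos 22.980° = 141.487820
roll angle φ = 22.865° = 0.39906953 rad
x = r_b·(cos φ + φ·sin φ) = 141.487820·(0.92142294 + 0.39906953·0.38856116) = 152.309637
y = r_b·(sin φ − φ·cos φ) = 141.487820·(0.38856116 − 0.39906953·0.92142294) = 2.949927

x=152.309637 y=2.949927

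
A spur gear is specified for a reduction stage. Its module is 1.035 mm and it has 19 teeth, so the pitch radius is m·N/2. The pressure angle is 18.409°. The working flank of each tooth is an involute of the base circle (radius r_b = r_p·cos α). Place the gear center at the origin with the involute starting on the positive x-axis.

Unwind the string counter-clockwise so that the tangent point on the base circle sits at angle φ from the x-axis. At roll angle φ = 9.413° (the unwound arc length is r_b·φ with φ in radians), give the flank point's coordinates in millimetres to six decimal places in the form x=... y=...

x=9.454389 y=0.013752

pitch radius r_p = m·N/2 = 1.035·19/2 = 9.832500
base radius r_b = r_p·cos α = 9.832500·cos 18.409° = 9.329336
roll angle φ = 9.413° = 0.16428784 rad
x = r_b·(cos φ + φ·sin φ) = 9.329336·(0.98653508 + 0.16428784·0.16354980) = 9.454389
y = r_b·(sin φ − φ·cos φ) = 9.329336·(0.16354980 − 0.16428784·0.98653508) = 0.013752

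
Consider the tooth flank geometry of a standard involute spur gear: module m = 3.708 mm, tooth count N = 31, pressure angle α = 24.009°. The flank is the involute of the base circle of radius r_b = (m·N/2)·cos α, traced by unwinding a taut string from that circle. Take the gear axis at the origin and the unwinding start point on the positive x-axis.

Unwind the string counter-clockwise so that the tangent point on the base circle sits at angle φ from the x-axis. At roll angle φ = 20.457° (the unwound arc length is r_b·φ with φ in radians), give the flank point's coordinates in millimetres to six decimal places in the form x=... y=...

x=55.741958 y=0.786432

pitch radius r_p = m·N/2 = 3.708·31/2 = 57.474000
base radius r_b = r_p·cos α = 57.474000·cos 24.009° = 52.501439
roll angle φ = 20.457° = 0.35704201 rad
x = r_b·(cos φ + φ·sin φ) = 52.501439·(0.93693475 + 0.35704201·0.34950432) = 55.741958
y = r_b·(sin φ − φ·cos φ) = 52.501439·(0.34950432 − 0.35704201·0.93693475) = 0.786432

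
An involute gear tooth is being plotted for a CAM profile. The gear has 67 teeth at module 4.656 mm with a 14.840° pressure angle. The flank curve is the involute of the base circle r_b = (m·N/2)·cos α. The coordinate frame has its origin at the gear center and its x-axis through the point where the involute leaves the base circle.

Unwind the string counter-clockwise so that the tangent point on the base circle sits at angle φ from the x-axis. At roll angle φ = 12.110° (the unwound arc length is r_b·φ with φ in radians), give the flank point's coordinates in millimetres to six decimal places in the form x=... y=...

x=154.103608 y=0.472418

pitch radius r_p = m·N/2 = 4.656·67/2 = 155.976000
base radius r_b = r_p·cos α = 155.976000·cos 14.840° = 150.773392
roll angle φ = 12.110° = 0.21135937 rad
x = r_b·(cos φ + φ·sin φ) = 150.773392·(0.97774664 + 0.21135937·0.20978922) = 154.103608
y = r_b·(sin φ − φ·cos φ) = 150.773392·(0.20978922 − 0.21135937·0.97774664) = 0.472418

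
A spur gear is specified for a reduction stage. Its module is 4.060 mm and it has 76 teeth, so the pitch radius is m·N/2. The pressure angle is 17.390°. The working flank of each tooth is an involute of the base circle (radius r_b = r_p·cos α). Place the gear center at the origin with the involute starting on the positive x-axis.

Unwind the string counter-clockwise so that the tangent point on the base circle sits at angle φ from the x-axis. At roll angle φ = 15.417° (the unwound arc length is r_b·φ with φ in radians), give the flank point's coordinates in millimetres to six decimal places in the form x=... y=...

pitch radius r_p = m·N/2 = 4.060·76/2 = 154.280000
base radius r_b = r_p·cos α = 154.280000·cos 17.390° = 147.228248
roll angle φ = 15.417° = 0.26907741 rad
x = r_b·(cos φ + φ·sin φ) = 147.228248·(0.96401657 + 0.26907741·0.26584216) = 152.462019
y = r_b·(sin φ − φ·cos φ) = 147.228248·(0.26584216 − 0.26907741·0.96401657) = 0.949192

x=152.462019 y=0.949192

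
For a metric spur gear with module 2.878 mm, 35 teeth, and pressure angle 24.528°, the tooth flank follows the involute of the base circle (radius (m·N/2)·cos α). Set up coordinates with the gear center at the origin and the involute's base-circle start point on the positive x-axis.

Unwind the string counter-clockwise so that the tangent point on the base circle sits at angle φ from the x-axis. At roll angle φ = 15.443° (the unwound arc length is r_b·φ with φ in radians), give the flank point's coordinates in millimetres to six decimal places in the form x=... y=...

x=47.454225 y=0.296895

pitch radius r_p = m·N/2 = 2.878·35/2 = 50.365000
base radius r_b = r_p·cos α = 50.365000·cos 24.528° = 45.819987
roll angle φ = 15.443° = 0.26953120 rad
x = r_b·(cos φ + φ·sin φ) = 45.819987·(0.96389584 + 0.26953120·0.26627959) = 47.454225
y = r_b·(sin φ − φ·cos φ) = 45.819987·(0.26627959 − 0.26953120·0.96389584) = 0.296895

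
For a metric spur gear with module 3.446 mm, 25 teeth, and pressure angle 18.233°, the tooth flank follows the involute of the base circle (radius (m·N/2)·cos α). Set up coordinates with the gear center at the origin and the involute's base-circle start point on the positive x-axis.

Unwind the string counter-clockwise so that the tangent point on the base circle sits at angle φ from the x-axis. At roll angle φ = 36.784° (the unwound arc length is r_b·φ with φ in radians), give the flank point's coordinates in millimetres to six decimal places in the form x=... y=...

pitch radius r_p = m·N/2 = 3.446·25/2 = 43.075000
base radius r_b = r_p·cos α = 43.075000·cos 18.233° = 40.912290
roll angle φ = 36.784° = 0.64200191 rad
x = r_b·(cos φ + φ·sin φ) = 40.912290·(0.80089862 + 0.64200191·0.59879997) = 48.494538
y = r_b·(sin φ − φ·cos φ) = 40.912290·(0.59879997 − 0.64200191·0.80089862) = 3.462060

x=48.494538 y=3.462060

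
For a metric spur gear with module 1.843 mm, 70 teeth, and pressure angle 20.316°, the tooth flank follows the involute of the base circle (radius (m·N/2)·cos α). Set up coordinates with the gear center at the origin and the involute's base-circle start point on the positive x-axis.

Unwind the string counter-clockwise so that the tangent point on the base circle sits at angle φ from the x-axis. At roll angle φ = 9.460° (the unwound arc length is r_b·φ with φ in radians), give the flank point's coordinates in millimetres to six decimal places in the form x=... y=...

pitch radius r_p = m·N/2 = 1.843·70/2 = 64.505000
base radius r_b = r_p·cos α = 64.505000·cos 20.316° = 60.492274
roll angle φ = 9.460° = 0.16510815 rad
x = r_b·(cos φ + φ·sin φ) = 60.492274·(0.98640059 + 0.16510815·0.16435901) = 61.311194
y = r_b·(sin φ − φ·cos φ) = 60.492274·(0.16435901 − 0.16510815·0.98640059) = 0.090511

x=61.311194 y=0.090511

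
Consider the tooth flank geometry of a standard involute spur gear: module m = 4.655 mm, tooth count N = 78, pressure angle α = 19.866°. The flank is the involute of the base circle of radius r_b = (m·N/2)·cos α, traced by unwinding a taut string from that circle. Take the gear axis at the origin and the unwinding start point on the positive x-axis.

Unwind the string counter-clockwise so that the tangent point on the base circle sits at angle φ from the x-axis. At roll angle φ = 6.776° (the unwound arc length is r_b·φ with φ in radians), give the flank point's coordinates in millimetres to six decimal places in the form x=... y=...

x=171.931091 y=0.094007

pitch radius r_p = m·N/2 = 4.655·78/2 = 181.545000
base radius r_b = r_p·cos α = 181.545000·cos 19.866° = 170.741247
roll angle φ = 6.776° = 0.11826351 rad
x = r_b·(cos φ + φ·sin φ) = 170.741247·(0.99301502 + 0.11826351·0.11798803) = 171.931091
y = r_b·(sin φ − φ·cos φ) = 170.741247·(0.11798803 − 0.11826351·0.99301502) = 0.094007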